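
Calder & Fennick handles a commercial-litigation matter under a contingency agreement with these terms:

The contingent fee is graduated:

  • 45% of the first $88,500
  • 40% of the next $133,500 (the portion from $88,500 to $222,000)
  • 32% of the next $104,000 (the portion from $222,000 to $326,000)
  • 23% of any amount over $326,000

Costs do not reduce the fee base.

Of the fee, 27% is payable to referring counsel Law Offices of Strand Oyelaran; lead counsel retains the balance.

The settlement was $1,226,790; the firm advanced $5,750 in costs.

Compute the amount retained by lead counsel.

Fee base is the gross recovery, $1,226,790; costs are reimbursed separately.
First $88,500 at 45% = $39,825.00
Next $133,500 at 40% = $53,400.00
Next $104,000 at 32% = $33,280.00
Remaining $900,790 at 23% = $207,181.70
Fee: $39,825.00 + $53,400.00 + $33,280.00 + $207,181.70 = $333,686.70
Referral share: 27% of $333,686.70 = $90,095.41; lead counsel retains $333,686.70 − $90,095.41 = $243,591.29.

$243,591.29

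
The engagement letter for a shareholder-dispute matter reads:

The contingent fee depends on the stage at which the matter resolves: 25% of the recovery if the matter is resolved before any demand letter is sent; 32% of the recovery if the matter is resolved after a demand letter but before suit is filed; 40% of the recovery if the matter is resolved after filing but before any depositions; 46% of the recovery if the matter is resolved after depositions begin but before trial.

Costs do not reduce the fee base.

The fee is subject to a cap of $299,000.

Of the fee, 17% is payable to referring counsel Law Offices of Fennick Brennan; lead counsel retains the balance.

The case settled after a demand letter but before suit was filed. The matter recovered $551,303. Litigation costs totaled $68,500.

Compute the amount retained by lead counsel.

$146,426.08

Fee base is the gross recovery, $551,303; costs are reimbursed separately.
The matter settled after a demand letter but before suit was filed, so the 32% rate applies.
$551,303 × 32% = $176,416.96
$176,416.96 is under the $299,000 cap.
Referral share: 17% of $176,416.96 = $29,990.88; lead counsel retains $176,416.96 − $29,990.88 = $146,426.08.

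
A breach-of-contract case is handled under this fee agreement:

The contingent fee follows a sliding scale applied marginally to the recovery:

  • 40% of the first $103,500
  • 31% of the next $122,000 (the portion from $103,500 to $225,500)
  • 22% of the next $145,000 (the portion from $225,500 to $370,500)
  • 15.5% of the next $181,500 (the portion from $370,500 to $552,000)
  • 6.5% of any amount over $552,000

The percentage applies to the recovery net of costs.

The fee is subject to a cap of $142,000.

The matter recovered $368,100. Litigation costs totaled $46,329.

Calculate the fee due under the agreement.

$100,399.62

Fee base (net of costs): $368,100 − $46,329 = $321,771
First $103,500 at 40% = $41,400.00
Next $122,000 at 31% = $37,820.00
Remaining $96,271 at 22% = $21,179.62
Fee: $41,400.00 + $37,820.00 + $21,179.62 = $100,399.62
$100,399.62 is under the $142,000 cap.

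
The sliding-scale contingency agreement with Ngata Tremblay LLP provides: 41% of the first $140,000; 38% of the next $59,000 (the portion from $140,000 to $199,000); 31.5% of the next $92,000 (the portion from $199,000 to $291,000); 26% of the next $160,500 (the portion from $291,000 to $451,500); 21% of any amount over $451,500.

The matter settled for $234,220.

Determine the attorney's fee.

First $140,000 at 41% = $57,400.00
Next $59,000 at 38% = $22,420.00
Remaining $35,220 at 31.5% = $11,094.30
Fee: $57,400.00 + $22,420.00 + $11,094.30 = $90,914.30

$90,914.30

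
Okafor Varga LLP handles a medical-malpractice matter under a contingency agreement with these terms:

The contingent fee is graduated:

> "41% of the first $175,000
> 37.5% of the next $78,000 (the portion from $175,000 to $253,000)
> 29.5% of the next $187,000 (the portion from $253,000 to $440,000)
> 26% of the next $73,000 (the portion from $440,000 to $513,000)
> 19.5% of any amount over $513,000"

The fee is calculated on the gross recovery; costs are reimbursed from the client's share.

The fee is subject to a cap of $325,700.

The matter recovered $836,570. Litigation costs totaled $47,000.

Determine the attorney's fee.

$238,241.15

Fee base is the gross recovery, $836,570; costs are reimbursed separately.
First $175,000 at 41% = $71,750.00
Next $78,000 at 37.5% = $29,250.00
Next $187,000 at 29.5% = $55,165.00
Next $73,000 at 26% = $18,980.00
Remaining $323,570 at 19.5% = $63,096.15
Fee: $71,750.00 + $29,250.00 + $55,165.00 + $18,980.00 + $63,096.15 = $238,241.15
$238,241.15 is under the $325,700 cap.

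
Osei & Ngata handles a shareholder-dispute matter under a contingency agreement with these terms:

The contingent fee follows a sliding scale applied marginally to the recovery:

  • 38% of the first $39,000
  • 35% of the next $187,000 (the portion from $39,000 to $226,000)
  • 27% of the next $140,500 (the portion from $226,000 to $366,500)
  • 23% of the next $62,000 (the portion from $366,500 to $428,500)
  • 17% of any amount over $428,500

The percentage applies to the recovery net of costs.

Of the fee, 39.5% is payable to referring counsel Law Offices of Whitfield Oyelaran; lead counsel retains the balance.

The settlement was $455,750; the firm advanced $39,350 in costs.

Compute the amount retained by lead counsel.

$78,457.61

Fee base (net of costs): $455,750 − $39,350 = $416,400
First $39,000 at 38% = $14,820.00
Next $187,000 at 35% = $65,450.00
Next $140,500 at 27% = $37,935.00
Remaining $49,900 at 23% = $11,477.00
Fee: $14,820.00 + $65,450.00 + $37,935.00 + $11,477.00 = $129,682.00
Referral share: 39.5% of $129,682.00 = $51,224.39; lead counsel retains $129,682.00 − $51,224.39 = $78,457.61.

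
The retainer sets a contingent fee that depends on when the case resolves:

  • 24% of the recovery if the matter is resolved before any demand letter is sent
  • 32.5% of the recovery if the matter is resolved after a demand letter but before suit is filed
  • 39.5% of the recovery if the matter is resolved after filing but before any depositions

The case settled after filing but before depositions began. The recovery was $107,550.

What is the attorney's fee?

The matter settled after filing but before depositions began, so the 39.5% rate applies.
$107,550 × 39.5% = $42,482.25

$42,482.25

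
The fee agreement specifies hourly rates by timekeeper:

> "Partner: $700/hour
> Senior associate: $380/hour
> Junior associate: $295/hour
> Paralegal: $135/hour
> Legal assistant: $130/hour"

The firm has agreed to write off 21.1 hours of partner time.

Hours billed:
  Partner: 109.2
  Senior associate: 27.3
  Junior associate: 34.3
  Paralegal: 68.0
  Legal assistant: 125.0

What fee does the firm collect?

Partner: 109.2 × $700 = $76,440.00
Senior associate: 27.3 × $380 = $10,374.00
Junior associate: 34.3 × $295 = $10,118.50
Paralegal: 68.0 × $135 = $9,180.00
Legal assistant: 125.0 × $130 = $16,250.00
Subtotal: $122,362.50
Write-off: 21.1 × $700 = $14,770.00
Total: $122,362.50 − $14,770.00 = $107,592.50

$107,592.50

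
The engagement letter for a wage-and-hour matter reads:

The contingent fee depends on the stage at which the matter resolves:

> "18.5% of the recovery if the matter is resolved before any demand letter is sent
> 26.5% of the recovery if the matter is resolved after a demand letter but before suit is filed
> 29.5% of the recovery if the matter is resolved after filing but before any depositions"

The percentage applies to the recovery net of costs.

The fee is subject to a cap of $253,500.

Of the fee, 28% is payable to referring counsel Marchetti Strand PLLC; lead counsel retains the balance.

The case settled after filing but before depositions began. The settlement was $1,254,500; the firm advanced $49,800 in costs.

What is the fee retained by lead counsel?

Fee base (net of costs): $1,254,500 − $49,800 = $1,204,700
The matter settled after filing but before depositions began, so the 29.5% rate applies.
$1,204,700 × 29.5% = $355,386.50
$355,386.50 exceeds the $253,500 cap, so the fee is capped at $253,500.00.
Referral share: 28% of $253,500.00 = $70,980.00; lead counsel retains $253,500.00 − $70,980.00 = $182,520.00.

$182,520.00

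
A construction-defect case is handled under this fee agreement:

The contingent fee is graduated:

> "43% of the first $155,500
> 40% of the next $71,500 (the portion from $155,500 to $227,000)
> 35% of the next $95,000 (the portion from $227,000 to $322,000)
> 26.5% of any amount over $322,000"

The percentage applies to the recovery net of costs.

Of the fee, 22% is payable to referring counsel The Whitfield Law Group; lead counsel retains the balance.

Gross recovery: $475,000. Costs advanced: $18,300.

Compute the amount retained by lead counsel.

$128,240.19

Fee base (net of costs): $475,000 − $18,300 = $456,700
First $155,500 at 43% = $66,865.00
Next $71,500 at 40% = $28,600.00
Next $95,000 at 35% = $33,250.00
Remaining $134,700 at 26.5% = $35,695.50
Fee: $66,865.00 + $28,600.00 + $33,250.00 + $35,695.50 = $164,410.50
Referral share: 22% of $164,410.50 = $36,170.31; lead counsel retains $164,410.50 − $36,170.31 = $128,240.19.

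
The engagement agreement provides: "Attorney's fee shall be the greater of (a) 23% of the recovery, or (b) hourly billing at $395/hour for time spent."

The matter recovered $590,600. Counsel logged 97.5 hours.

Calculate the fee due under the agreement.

(a) 23% of $590,600 = $135,838.00
(b) 97.5 × $395 = $38,512.50
The greater is (a): $135,838.00.

$135,838.00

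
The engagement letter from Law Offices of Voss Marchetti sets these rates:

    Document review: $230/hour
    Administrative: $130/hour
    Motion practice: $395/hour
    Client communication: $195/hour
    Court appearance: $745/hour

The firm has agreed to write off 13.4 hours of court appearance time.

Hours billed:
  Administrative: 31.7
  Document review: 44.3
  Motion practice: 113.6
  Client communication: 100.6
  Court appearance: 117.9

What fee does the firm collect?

$156,651.50

Document review: 44.3 × $230 = $10,189.00
Administrative: 31.7 × $130 = $4,121.00
Motion practice: 113.6 × $395 = $44,872.00
Client communication: 100.6 × $195 = $19,617.00
Court appearance: 117.9 × $745 = $87,835.50
Subtotal: $166,634.50
Write-off: 13.4 × $745 = $9,983.00
Total: $166,634.50 − $9,983.00 = $156,651.50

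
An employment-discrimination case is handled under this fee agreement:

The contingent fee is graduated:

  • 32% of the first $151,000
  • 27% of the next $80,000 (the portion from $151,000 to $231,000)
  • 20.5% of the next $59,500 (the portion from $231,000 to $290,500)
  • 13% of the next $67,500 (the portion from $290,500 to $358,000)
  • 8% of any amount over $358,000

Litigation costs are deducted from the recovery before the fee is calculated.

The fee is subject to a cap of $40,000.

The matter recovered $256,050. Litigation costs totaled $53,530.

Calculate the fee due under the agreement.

$40,000.00

Fee base (net of costs): $256,050 − $53,530 = $202,520
First $151,000 at 32% = $48,320.00
Remaining $51,520 at 27% = $13,910.40
Fee: $48,320.00 + $13,910.40 = $62,230.40
$62,230.40 exceeds the $40,000 cap, so the fee is capped at $40,000.00.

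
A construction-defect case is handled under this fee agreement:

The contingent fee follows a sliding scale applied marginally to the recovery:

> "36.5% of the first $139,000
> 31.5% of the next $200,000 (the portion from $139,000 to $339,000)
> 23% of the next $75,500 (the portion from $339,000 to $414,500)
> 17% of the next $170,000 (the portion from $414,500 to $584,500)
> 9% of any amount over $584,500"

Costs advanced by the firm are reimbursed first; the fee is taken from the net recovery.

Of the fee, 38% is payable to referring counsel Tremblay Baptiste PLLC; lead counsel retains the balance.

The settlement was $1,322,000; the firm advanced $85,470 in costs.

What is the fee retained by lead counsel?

$135,583.27

Fee base (net of costs): $1,322,000 − $85,470 = $1,236,530
First $139,000 at 36.5% = $50,735.00
Next $200,000 at 31.5% = $63,000.00
Next $75,500 at 23% = $17,365.00
Next $170,000 at 17% = $28,900.00
Remaining $652,030 at 9% = $58,682.70
Fee: $50,735.00 + $63,000.00 + $17,365.00 + $28,900.00 + $58,682.70 = $218,682.70
Referral share: 38% of $218,682.70 = $83,099.43; lead counsel retains $218,682.70 − $83,099.43 = $135,583.27.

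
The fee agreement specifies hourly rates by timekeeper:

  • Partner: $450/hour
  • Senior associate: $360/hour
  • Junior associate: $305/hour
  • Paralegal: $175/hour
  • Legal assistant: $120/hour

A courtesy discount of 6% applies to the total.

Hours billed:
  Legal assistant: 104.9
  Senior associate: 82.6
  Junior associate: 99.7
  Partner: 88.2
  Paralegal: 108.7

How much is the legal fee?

Partner: 88.2 × $450 = $39,690.00
Senior associate: 82.6 × $360 = $29,736.00
Junior associate: 99.7 × $305 = $30,408.50
Paralegal: 108.7 × $175 = $19,022.50
Legal assistant: 104.9 × $120 = $12,588.00
Subtotal: $131,445.00
Less 6% discount: −$7,886.70
Total: $131,445.00 − $7,886.70 = $123,558.30

$123,558.30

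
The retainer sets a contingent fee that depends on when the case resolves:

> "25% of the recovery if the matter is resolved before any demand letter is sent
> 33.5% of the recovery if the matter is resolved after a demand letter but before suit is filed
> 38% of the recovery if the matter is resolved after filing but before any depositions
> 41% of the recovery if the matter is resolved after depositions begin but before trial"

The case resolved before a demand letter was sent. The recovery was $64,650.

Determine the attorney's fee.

The matter resolved before a demand letter was sent, so the 25% rate applies.
$64,650 × 25% = $16,162.50

$16,162.50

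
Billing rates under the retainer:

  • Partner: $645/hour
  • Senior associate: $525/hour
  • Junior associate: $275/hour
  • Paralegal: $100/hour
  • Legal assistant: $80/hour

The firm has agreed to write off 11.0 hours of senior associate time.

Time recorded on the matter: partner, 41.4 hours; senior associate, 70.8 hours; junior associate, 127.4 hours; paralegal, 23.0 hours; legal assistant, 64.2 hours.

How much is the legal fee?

Partner: 41.4 × $645 = $26,703.00
Senior associate: 70.8 × $525 = $37,170.00
Junior associate: 127.4 × $275 = $35,035.00
Paralegal: 23.0 × $100 = $2,300.00
Legal assistant: 64.2 × $80 = $5,136.00
Subtotal: $106,344.00
Write-off: 11.0 × $525 = $5,775.00
Total: $106,344.00 − $5,775.00 = $100,569.00

$100,569.00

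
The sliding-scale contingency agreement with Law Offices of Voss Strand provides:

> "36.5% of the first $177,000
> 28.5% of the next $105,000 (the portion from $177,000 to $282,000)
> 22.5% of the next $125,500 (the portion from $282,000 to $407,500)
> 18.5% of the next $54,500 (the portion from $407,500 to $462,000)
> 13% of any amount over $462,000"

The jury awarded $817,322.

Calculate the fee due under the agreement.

First $177,000 at 36.5% = $64,605.00
Next $105,000 at 28.5% = $29,925.00
Next $125,500 at 22.5% = $28,237.50
Next $54,500 at 18.5% = $10,082.50
Remaining $355,322 at 13% = $46,191.86
Fee: $64,605.00 + $29,925.00 + $28,237.50 + $10,082.50 + $46,191.86 = $179,041.86

$179,041.86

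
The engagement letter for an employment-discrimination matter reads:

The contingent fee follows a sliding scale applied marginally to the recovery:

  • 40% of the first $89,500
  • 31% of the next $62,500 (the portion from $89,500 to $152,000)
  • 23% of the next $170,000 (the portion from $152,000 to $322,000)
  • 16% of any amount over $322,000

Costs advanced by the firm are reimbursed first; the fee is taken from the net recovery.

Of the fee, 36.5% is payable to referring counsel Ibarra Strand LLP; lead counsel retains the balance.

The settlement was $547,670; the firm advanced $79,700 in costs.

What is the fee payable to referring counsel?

$42,935.02

Fee base (net of costs): $547,670 − $79,700 = $467,970
First $89,500 at 40% = $35,800.00
Next $62,500 at 31% = $19,375.00
Next $170,000 at 23% = $39,100.00
Remaining $145,970 at 16% = $23,355.20
Fee: $35,800.00 + $19,375.00 + $39,100.00 + $23,355.20 = $117,630.20
Referral share: 36.5% of $117,630.20 = $42,935.02; lead counsel retains $117,630.20 − $42,935.02 = $74,695.18.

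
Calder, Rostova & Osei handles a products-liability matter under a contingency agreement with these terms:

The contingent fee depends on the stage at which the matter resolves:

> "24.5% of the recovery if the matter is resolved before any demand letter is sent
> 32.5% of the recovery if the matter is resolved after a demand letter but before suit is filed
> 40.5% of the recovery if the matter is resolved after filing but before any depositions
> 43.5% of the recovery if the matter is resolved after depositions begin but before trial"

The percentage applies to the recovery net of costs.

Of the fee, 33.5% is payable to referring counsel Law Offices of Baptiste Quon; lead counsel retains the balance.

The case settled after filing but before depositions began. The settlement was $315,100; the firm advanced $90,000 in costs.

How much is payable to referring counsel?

Fee base (net of costs): $315,100 − $90,000 = $225,100
The matter settled after filing but before depositions began, so the 40.5% rate applies.
$225,100 × 40.5% = $91,165.50
Referral share: 33.5% of $91,165.50 = $30,540.44; lead counsel retains $91,165.50 − $30,540.44 = $60,625.06.

$30,540.44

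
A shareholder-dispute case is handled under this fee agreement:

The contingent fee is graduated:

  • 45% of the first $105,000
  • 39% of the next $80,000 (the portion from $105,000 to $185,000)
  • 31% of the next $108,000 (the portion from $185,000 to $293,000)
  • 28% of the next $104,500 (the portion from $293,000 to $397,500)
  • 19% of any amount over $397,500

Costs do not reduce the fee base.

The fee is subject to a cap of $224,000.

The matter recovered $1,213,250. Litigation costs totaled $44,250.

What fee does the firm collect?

Fee base is the gross recovery, $1,213,250; costs are reimbursed separately.
First $105,000 at 45% = $47,250.00
Next $80,000 at 39% = $31,200.00
Next $108,000 at 31% = $33,480.00
Next $104,500 at 28% = $29,260.00
Remaining $815,750 at 19% = $154,992.50
Fee: $47,250.00 + $31,200.00 + $33,480.00 + $29,260.00 + $154,992.50 = $296,182.50
$296,182.50 exceeds the $224,000 cap, so the fee is capped at $224,000.00.

$224,000.00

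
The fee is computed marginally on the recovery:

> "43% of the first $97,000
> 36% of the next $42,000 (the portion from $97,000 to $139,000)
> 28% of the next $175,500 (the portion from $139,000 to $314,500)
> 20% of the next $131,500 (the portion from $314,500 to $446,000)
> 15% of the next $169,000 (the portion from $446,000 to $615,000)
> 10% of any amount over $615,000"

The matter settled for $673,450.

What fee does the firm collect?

$163,465.00

First $97,000 at 43% = $41,710.00
Next $42,000 at 36% = $15,120.00
Next $175,500 at 28% = $49,140.00
Next $131,500 at 20% = $26,300.00
Next $169,000 at 15% = $25,350.00
Remaining $58,450 at 10% = $5,845.00
Fee: $41,710.00 + $15,120.00 + $49,140.00 + $26,300.00 + $25,350.00 + $5,845.00 = $163,465.00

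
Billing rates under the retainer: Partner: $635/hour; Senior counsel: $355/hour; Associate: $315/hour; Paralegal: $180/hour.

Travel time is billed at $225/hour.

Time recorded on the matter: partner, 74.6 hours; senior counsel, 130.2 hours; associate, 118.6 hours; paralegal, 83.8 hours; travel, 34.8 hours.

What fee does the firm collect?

Partner: 74.6 × $635 = $47,371.00
Senior counsel: 130.2 × $355 = $46,221.00
Associate: 118.6 × $315 = $37,359.00
Paralegal: 83.8 × $180 = $15,084.00
Subtotal: $47,371.00 + $46,221.00 + $37,359.00 + $15,084.00 = $146,035.00
Travel: 34.8 × $225 = $7,830.00
Total: $146,035.00 + $7,830.00 = $153,865.00

$153,865.00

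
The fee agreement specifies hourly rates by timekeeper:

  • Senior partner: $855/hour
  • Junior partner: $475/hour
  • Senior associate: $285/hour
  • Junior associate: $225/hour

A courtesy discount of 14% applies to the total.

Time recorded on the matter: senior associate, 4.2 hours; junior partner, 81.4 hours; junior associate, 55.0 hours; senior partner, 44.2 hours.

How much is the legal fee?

Senior partner: 44.2 × $855 = $37,791.00
Junior partner: 81.4 × $475 = $38,665.00
Senior associate: 4.2 × $285 = $1,197.00
Junior associate: 55.0 × $225 = $12,375.00
Subtotal: $90,028.00
Less 14% discount: −$12,603.92
Total: $90,028.00 − $12,603.92 = $77,424.08

$77,424.08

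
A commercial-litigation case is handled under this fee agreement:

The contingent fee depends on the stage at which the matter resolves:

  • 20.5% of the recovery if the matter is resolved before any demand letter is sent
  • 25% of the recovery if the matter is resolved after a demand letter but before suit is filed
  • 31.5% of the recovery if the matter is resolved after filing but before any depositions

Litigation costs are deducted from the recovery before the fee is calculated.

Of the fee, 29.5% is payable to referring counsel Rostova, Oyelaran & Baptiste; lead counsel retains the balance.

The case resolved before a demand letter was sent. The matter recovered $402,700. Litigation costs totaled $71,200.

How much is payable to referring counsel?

$20,047.46

Fee base (net of costs): $402,700 − $71,200 = $331,500
The matter resolved before a demand letter was sent, so the 20.5% rate applies.
$331,500 × 20.5% = $67,957.50
Referral share: 29.5% of $67,957.50 = $20,047.46; lead counsel retains $67,957.50 − $20,047.46 = $47,910.04.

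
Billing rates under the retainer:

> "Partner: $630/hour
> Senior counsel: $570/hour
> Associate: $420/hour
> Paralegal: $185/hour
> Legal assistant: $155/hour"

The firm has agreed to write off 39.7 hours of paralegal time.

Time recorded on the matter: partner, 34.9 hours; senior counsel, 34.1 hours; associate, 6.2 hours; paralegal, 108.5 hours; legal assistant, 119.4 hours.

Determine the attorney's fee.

Partner: 34.9 × $630 = $21,987.00
Senior counsel: 34.1 × $570 = $19,437.00
Associate: 6.2 × $420 = $2,604.00
Paralegal: 108.5 × $185 = $20,072.50
Legal assistant: 119.4 × $155 = $18,507.00
Subtotal: $82,607.50
Write-off: 39.7 × $185 = $7,344.50
Total: $82,607.50 − $7,344.50 = $75,263.00

$75,263.00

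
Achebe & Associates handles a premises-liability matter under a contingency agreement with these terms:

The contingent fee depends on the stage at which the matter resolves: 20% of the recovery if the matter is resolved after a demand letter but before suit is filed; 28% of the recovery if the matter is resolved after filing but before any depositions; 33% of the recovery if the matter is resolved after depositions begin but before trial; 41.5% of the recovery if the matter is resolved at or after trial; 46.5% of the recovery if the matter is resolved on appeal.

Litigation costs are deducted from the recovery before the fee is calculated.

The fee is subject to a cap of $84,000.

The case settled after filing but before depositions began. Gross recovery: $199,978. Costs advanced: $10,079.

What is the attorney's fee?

$53,171.72

Fee base (net of costs): $199,978 − $10,079 = $189,899
The matter settled after filing but before depositions began, so the 28% rate applies.
$189,899 × 28% = $53,171.72
$53,171.72 is under the $84,000 cap.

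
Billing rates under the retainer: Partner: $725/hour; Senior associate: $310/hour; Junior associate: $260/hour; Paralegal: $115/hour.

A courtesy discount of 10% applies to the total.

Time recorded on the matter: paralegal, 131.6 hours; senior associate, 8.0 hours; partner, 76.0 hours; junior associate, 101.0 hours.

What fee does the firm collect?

Partner: 76.0 × $725 = $55,100.00
Senior associate: 8.0 × $310 = $2,480.00
Junior associate: 101.0 × $260 = $26,260.00
Paralegal: 131.6 × $115 = $15,134.00
Subtotal: $98,974.00
Less 10% discount: −$9,897.40
Total: $98,974.00 − $9,897.40 = $89,076.60

$89,076.60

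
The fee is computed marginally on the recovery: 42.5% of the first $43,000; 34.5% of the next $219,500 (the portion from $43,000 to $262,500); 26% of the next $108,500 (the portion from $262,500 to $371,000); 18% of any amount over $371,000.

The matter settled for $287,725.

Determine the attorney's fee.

First $43,000 at 42.5% = $18,275.00
Next $219,500 at 34.5% = $75,727.50
Remaining $25,225 at 26% = $6,558.50
Fee: $18,275.00 + $75,727.50 + $6,558.50 = $100,561.00

$100,561.00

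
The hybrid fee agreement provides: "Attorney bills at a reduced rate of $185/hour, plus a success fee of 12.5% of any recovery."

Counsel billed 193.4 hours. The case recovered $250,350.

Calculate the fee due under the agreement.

Hourly: 193.4 × $185 = $35,779.00
Success fee: 12.5% of $250,350 = $31,293.75
Total: $35,779.00 + $31,293.75 = $67,072.75

$67,072.75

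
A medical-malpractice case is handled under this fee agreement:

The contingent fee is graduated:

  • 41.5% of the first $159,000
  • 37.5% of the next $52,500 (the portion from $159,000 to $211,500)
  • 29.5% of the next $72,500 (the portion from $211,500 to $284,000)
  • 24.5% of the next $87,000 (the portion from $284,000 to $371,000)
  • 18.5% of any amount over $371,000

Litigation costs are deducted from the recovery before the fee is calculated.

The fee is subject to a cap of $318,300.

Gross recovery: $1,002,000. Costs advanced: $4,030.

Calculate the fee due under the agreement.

Fee base (net of costs): $1,002,000 − $4,030 = $997,970
First $159,000 at 41.5% = $65,985.00
Next $52,500 at 37.5% = $19,687.50
Next $72,500 at 29.5% = $21,387.50
Next $87,000 at 24.5% = $21,315.00
Remaining $626,970 at 18.5% = $115,989.45
Fee: $65,985.00 + $19,687.50 + $21,387.50 + $21,315.00 + $115,989.45 = $244,364.45
$244,364.45 is under the $318,300 cap.

$244,364.45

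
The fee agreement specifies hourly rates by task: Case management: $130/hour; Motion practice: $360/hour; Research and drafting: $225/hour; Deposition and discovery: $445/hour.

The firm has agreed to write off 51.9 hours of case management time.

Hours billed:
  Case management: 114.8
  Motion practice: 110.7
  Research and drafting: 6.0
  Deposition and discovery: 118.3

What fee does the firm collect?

Case management: 114.8 × $130 = $14,924.00
Motion practice: 110.7 × $360 = $39,852.00
Research and drafting: 6.0 × $225 = $1,350.00
Deposition and discovery: 118.3 × $445 = $52,643.50
Subtotal: $108,769.50
Write-off: 51.9 × $130 = $6,747.00
Total: $108,769.50 − $6,747.00 = $102,022.50

$102,022.50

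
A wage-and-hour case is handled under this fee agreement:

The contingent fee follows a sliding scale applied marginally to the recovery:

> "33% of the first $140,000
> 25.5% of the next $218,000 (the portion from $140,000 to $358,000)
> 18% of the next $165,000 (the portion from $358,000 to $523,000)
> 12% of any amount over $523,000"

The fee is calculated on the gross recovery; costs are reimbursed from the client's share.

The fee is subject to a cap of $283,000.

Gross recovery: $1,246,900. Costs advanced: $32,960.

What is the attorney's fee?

$218,358.00

Fee base is the gross recovery, $1,246,900; costs are reimbursed separately.
First $140,000 at 33% = $46,200.00
Next $218,000 at 25.5% = $55,590.00
Next $165,000 at 18% = $29,700.00
Remaining $723,900 at 12% = $86,868.00
Fee: $46,200.00 + $55,590.00 + $29,700.00 + $86,868.00 = $218,358.00
$218,358.00 is under the $283,000 cap.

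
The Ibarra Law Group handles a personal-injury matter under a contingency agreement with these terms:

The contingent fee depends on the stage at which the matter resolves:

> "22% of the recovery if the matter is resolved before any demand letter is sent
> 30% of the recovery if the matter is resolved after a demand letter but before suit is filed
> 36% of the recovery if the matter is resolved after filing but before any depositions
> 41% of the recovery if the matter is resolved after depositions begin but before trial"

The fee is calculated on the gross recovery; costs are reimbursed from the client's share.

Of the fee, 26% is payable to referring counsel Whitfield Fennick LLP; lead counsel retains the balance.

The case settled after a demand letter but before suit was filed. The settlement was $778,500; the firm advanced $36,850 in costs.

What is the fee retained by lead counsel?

Fee base is the gross recovery, $778,500; costs are reimbursed separately.
The matter settled after a demand letter but before suit was filed, so the 30% rate applies.
$778,500 × 30% = $233,550.00
Referral share: 26% of $233,550.00 = $60,723.00; lead counsel retains $233,550.00 − $60,723.00 = $172,827.00.

$172,827.00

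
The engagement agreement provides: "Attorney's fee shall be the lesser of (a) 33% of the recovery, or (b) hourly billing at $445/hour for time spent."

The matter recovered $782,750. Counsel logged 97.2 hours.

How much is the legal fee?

$43,254.00

(a) 33% of $782,750 = $258,307.50
(b) 97.2 × $445 = $43,254.00
The lesser is (b): $43,254.00.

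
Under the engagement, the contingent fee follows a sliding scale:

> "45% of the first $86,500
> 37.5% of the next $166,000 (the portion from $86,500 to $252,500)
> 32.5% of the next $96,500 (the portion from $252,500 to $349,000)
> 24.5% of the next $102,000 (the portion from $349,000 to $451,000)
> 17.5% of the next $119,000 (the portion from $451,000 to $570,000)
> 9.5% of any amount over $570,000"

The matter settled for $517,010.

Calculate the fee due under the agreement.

First $86,500 at 45% = $38,925.00
Next $166,000 at 37.5% = $62,250.00
Next $96,500 at 32.5% = $31,362.50
Next $102,000 at 24.5% = $24,990.00
Remaining $66,010 at 17.5% = $11,551.75
Fee: $38,925.00 + $62,250.00 + $31,362.50 + $24,990.00 + $11,551.75 = $169,079.25

$169,079.25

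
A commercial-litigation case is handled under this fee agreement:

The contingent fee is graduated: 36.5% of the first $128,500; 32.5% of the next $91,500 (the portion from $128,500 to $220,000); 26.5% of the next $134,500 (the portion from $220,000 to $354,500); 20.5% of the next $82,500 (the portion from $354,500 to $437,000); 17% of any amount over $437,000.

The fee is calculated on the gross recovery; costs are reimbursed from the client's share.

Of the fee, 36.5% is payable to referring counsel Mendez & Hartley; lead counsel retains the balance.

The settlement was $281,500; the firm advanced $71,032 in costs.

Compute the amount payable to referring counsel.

Fee base is the gross recovery, $281,500; costs are reimbursed separately.
First $128,500 at 36.5% = $46,902.50
Next $91,500 at 32.5% = $29,737.50
Remaining $61,500 at 26.5% = $16,297.50
Fee: $46,902.50 + $29,737.50 + $16,297.50 = $92,937.50
Referral share: 36.5% of $92,937.50 = $33,922.19; lead counsel retains $92,937.50 − $33,922.19 = $59,015.31.

$33,922.19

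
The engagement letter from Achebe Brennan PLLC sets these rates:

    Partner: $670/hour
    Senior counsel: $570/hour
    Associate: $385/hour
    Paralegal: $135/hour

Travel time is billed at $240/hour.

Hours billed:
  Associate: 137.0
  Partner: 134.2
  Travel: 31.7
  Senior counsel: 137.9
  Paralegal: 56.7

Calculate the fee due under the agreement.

Partner: 134.2 × $670 = $89,914.00
Senior counsel: 137.9 × $570 = $78,603.00
Associate: 137.0 × $385 = $52,745.00
Paralegal: 56.7 × $135 = $7,654.50
Subtotal: $89,914.00 + $78,603.00 + $52,745.00 + $7,654.50 = $228,916.50
Travel: 31.7 × $240 = $7,608.00
Total: $228,916.50 + $7,608.00 = $236,524.50

$236,524.50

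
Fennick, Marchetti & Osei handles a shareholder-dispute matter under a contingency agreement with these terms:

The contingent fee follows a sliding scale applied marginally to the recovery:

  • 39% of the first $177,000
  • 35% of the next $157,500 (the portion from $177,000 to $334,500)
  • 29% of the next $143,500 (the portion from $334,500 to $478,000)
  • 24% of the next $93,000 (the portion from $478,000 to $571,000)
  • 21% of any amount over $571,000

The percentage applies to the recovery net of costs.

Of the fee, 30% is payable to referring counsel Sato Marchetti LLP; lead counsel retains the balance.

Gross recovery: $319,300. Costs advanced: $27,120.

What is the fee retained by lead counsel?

$76,540.10

Fee base (net of costs): $319,300 − $27,120 = $292,180
First $177,000 at 39% = $69,030.00
Remaining $115,180 at 35% = $40,313.00
Fee: $69,030.00 + $40,313.00 = $109,343.00
Referral share: 30% of $109,343.00 = $32,802.90; lead counsel retains $109,343.00 − $32,802.90 = $76,540.10.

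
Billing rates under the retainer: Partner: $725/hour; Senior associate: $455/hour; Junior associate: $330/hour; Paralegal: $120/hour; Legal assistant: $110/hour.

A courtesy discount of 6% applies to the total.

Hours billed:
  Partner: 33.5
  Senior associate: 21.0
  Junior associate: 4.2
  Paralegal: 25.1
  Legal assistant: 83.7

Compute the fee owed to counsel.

Partner: 33.5 × $725 = $24,287.50
Senior associate: 21.0 × $455 = $9,555.00
Junior associate: 4.2 × $330 = $1,386.00
Paralegal: 25.1 × $120 = $3,012.00
Legal assistant: 83.7 × $110 = $9,207.00
Subtotal: $47,447.50
Less 6% discount: −$2,846.85
Total: $47,447.50 − $2,846.85 = $44,600.65

$44,600.65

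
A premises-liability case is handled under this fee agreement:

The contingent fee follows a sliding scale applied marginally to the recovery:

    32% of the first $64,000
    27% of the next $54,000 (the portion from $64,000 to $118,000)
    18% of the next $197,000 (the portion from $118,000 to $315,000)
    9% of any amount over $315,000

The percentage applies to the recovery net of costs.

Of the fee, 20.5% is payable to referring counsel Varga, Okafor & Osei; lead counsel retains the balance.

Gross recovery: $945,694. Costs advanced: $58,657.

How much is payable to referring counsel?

Fee base (net of costs): $945,694 − $58,657 = $887,037
First $64,000 at 32% = $20,480.00
Next $54,000 at 27% = $14,580.00
Next $197,000 at 18% = $35,460.00
Remaining $572,037 at 9% = $51,483.33
Fee: $20,480.00 + $14,580.00 + $35,460.00 + $51,483.33 = $122,003.33
Referral share: 20.5% of $122,003.33 = $25,010.68; lead counsel retains $122,003.33 − $25,010.68 = $96,992.65.

$25,010.68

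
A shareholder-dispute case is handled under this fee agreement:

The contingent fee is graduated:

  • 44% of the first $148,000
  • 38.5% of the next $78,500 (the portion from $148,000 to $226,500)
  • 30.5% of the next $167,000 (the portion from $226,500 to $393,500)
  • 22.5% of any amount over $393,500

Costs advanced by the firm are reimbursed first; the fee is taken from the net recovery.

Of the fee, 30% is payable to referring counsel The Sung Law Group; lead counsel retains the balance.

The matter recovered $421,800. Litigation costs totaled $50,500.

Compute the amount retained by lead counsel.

Fee base (net of costs): $421,800 − $50,500 = $371,300
First $148,000 at 44% = $65,120.00
Next $78,500 at 38.5% = $30,222.50
Remaining $144,800 at 30.5% = $44,164.00
Fee: $65,120.00 + $30,222.50 + $44,164.00 = $139,506.50
Referral share: 30% of $139,506.50 = $41,851.95; lead counsel retains $139,506.50 − $41,851.95 = $97,654.55.

$97,654.55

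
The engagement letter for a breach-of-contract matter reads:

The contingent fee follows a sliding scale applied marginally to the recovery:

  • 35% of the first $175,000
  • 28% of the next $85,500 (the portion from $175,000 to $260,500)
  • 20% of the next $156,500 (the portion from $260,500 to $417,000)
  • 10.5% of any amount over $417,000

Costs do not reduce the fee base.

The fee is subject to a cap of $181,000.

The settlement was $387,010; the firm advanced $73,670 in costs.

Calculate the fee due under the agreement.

$110,492.00

Fee base is the gross recovery, $387,010; costs are reimbursed separately.
First $175,000 at 35% = $61,250.00
Next $85,500 at 28% = $23,940.00
Remaining $126,510 at 20% = $25,302.00
Fee: $61,250.00 + $23,940.00 + $25,302.00 = $110,492.00
$110,492.00 is under the $181,000 cap.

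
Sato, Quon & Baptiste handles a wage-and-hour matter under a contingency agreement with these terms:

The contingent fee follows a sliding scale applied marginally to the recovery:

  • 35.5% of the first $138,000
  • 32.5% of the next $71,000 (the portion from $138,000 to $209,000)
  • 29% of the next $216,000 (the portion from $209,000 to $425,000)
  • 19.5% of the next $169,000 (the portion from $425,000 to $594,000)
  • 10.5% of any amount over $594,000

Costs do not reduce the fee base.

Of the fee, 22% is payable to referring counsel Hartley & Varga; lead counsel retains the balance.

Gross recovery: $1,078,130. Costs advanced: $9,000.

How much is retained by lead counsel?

$170,425.05

Fee base is the gross recovery, $1,078,130; costs are reimbursed separately.
First $138,000 at 35.5% = $48,990.00
Next $71,000 at 32.5% = $23,075.00
Next $216,000 at 29% = $62,640.00
Next $169,000 at 19.5% = $32,955.00
Remaining $484,130 at 10.5% = $50,833.65
Fee: $48,990.00 + $23,075.00 + $62,640.00 + $32,955.00 + $50,833.65 = $218,493.65
Referral share: 22% of $218,493.65 = $48,068.60; lead counsel retains $218,493.65 − $48,068.60 = $170,425.05.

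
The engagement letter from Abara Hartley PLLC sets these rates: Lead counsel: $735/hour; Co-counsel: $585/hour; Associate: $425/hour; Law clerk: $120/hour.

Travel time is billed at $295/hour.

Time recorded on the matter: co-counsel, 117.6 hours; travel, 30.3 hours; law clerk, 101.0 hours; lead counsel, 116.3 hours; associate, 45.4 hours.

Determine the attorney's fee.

$194,630.00

Lead counsel: 116.3 × $735 = $85,480.50
Co-counsel: 117.6 × $585 = $68,796.00
Associate: 45.4 × $425 = $19,295.00
Law clerk: 101.0 × $120 = $12,120.00
Subtotal: $85,480.50 + $68,796.00 + $19,295.00 + $12,120.00 = $185,691.50
Travel: 30.3 × $295 = $8,938.50
Total: $185,691.50 + $8,938.50 = $194,630.00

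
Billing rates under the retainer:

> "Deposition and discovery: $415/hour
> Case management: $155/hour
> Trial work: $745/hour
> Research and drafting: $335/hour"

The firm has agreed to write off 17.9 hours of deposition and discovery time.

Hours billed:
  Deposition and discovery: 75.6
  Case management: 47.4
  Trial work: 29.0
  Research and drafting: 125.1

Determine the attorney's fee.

$94,806.00

Deposition and discovery: 75.6 × $415 = $31,374.00
Case management: 47.4 × $155 = $7,347.00
Trial work: 29.0 × $745 = $21,605.00
Research and drafting: 125.1 × $335 = $41,908.50
Subtotal: $102,234.50
Write-off: 17.9 × $415 = $7,428.50
Total: $102,234.50 − $7,428.50 = $94,806.00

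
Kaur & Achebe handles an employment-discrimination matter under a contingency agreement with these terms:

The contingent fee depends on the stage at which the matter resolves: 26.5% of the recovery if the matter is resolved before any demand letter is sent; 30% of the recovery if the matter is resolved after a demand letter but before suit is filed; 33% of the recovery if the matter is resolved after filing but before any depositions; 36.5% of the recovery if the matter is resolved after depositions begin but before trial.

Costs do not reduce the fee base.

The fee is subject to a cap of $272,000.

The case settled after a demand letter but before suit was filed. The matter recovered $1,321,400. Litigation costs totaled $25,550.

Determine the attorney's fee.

$272,000.00

Fee base is the gross recovery, $1,321,400; costs are reimbursed separately.
The matter settled after a demand letter but before suit was filed, so the 30% rate applies.
$1,321,400 × 30% = $396,420.00
$396,420.00 exceeds the $272,000 cap, so the fee is capped at $272,000.00.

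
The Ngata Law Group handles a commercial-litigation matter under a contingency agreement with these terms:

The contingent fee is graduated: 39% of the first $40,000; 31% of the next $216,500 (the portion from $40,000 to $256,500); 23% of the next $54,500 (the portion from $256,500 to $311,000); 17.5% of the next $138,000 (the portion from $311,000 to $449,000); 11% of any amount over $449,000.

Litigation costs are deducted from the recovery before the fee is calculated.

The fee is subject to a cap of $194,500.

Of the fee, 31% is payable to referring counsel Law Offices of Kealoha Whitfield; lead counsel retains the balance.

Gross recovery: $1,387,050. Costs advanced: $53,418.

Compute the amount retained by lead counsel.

$134,205.00

Fee base (net of costs): $1,387,050 − $53,418 = $1,333,632
First $40,000 at 39% = $15,600.00
Next $216,500 at 31% = $67,115.00
Next $54,500 at 23% = $12,535.00
Next $138,000 at 17.5% = $24,150.00
Remaining $884,632 at 11% = $97,309.52
Fee: $15,600.00 + $67,115.00 + $12,535.00 + $24,150.00 + $97,309.52 = $216,709.52
$216,709.52 exceeds the $194,500 cap, so the fee is capped at $194,500.00.
Referral share: 31% of $194,500.00 = $60,295.00; lead counsel retains $194,500.00 − $60,295.00 = $134,205.00.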